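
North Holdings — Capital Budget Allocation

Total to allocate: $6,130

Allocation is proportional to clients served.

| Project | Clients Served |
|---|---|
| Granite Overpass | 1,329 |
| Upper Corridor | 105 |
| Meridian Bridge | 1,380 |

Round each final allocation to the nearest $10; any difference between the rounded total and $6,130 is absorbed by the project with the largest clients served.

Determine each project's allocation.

Granite Overpass: $2,900; Upper Corridor: $230; Meridian Bridge: $3,000

Combined clients served = 1,329 + 105 + 1,380 = 2,814.
Pro-rata amounts: Granite Overpass 2,895.09; Upper Corridor 228.73; Meridian Bridge 3,006.18.
Rounded to nearest $10: Granite Overpass $2,900; Upper Corridor $230; Meridian Bridge $3,010. Sum = $6,140.
Difference $6,130 − $6,140 = −$10 applied to largest clients served (Meridian Bridge): Meridian Bridge becomes $3,000.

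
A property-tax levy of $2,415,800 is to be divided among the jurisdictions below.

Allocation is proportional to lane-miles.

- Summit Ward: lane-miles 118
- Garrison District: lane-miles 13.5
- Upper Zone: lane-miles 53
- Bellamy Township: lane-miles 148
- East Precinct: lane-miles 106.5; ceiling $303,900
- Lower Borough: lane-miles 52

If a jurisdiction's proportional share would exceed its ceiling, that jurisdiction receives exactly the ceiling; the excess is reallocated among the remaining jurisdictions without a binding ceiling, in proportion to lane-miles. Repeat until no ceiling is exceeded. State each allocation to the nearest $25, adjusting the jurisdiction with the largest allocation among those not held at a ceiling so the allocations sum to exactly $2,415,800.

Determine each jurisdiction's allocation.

Total lane-miles = 491.
Pro-rata shares before constraints: Summit Ward 580,579.23; Garrison District 66,422.20; Upper Zone 260,768.64; Bellamy Township 728,184.11; East Precinct 523,997.35; Lower Borough 255,848.47.
Held at cap: East Precinct ($303,900); balance $2,111,900 reallocated over remaining lane-miles 384.5.
Redistributed shares: Summit Ward 648,125.36 → $648,125; Garrison District 74,149.93 → $74,150; Upper Zone 291,107.15 → $291,100; Bellamy Township 812,902.99 → $812,900; Lower Borough 285,614.56 → $285,625.

Summit Ward: $648,125 · Garrison District: $74,150 · Upper Zone: $291,100 · Bellamy Township: $812,900 · East Precinct: $303,900 · Lower Borough: $285,625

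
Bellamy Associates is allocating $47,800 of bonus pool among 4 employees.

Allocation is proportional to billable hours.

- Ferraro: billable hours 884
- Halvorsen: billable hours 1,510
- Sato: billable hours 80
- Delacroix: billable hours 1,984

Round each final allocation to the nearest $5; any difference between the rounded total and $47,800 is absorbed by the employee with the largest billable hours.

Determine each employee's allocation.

Total billable hours = 884 + 1,510 + 80 + 1,984 = 4,458.
Pro-rata amounts: Ferraro 9,478.51; Halvorsen 16,190.67; Sato 857.78; Delacroix 21,273.04.
At nearest $5: Ferraro $9,480; Halvorsen $16,190; Sato $860; Delacroix $21,275. Sum = $47,805.
Difference $47,800 − $47,805 = −$5 applied to largest billable hours (Delacroix): Delacroix becomes $21,270.

Ferraro: $9,480; Halvorsen: $16,190; Sato: $860; Delacroix: $21,270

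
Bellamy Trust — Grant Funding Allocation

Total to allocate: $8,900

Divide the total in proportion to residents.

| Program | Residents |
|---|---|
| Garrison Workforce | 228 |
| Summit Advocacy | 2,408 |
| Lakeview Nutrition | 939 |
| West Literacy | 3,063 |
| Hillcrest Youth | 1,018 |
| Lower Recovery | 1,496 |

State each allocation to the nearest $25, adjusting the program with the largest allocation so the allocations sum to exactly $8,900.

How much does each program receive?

Total residents = 9,152.
Proportional shares: Garrison Workforce 228/9,152 × $8,900 = 221.72; Summit Advocacy 2,408/9,152 × $8,900 = 2,341.70; Lakeview Nutrition 939/9,152 × $8,900 = 913.14; West Literacy 3,063/9,152 × $8,900 = 2,978.66; Hillcrest Youth 1,018/9,152 × $8,900 = 989.97; Lower Recovery 1,496/9,152 × $8,900 = 1,454.81.
Rounded to nearest $25: Garrison Workforce $225; Summit Advocacy $2,350; Lakeview Nutrition $925; West Literacy $2,975; Hillcrest Youth $1,000; Lower Recovery $1,450. Sum = $8,925.
Difference $8,900 − $8,925 = −$25 applied to largest allocation (West Literacy): West Literacy becomes $2,950.

Garrison Workforce: $225; Summit Advocacy: $2,350; Lakeview Nutrition: $925; West Literacy: $2,950; Hillcrest Youth: $1,000; Lower Recovery: $1,450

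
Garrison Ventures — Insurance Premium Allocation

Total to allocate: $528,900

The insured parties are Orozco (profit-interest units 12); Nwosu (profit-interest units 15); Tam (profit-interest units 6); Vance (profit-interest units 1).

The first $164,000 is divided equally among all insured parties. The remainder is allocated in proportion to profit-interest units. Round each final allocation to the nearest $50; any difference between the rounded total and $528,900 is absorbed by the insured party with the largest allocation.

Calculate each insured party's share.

Orozco: $169,800 | Nwosu: $201,950 | Tam: $105,400 | Vance: $51,750

First tranche $164,000 split equally: $41,000 each.
Remainder $364,900 by profit-interest units (total 34): Orozco 128,788.24 → $128,800; Nwosu 160,985.29 → $161,000; Tam 64,394.12 → $64,400; Vance 10,732.35 → $10,750.
Rounding difference −$50 on remainder applied to Nwosu.
Totals: Orozco $41,000 + $128,800 = $169,800; Nwosu $41,000 + $160,950 = $201,950; Tam $41,000 + $64,400 = $105,400; Vance $41,000 + $10,750 = $51,750.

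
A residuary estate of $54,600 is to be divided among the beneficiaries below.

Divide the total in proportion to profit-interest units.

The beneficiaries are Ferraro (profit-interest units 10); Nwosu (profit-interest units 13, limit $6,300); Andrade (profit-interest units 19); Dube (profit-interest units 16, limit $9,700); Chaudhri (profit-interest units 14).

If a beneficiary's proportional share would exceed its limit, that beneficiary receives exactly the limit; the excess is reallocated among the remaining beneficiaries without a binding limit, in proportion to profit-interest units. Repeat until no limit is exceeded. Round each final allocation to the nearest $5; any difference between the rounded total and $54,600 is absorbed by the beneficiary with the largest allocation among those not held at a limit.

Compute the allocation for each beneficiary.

Profit-interest units total: 72.
Pro-rata shares before constraints: Ferraro 7,583.33; Nwosu 9,858.33; Andrade 14,408.33; Dube 12,133.33; Chaudhri 10,616.67.
Cap binds for Nwosu ($6,300), Dube ($9,700); residual $38,600 reallocated over remaining profit-interest units 43.
Redistributed shares: Ferraro 8,976.74 → $8,975; Andrade 17,055.81 → $17,055; Chaudhri 12,567.44 → $12,565.
Rounding difference +$5 applied to Andrade → $17,060.

Ferraro: $8,975 | Nwosu: $6,300 | Andrade: $17,060 | Dube: $9,700 | Chaudhri: $12,565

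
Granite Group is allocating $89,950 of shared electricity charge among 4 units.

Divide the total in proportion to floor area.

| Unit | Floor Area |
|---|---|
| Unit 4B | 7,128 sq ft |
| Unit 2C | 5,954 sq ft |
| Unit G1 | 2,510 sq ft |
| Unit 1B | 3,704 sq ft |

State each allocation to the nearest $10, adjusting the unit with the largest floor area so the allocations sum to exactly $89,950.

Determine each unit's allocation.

Unit 4B: $33,220 | Unit 2C: $27,760 | Unit G1: $11,700 | Unit 1B: $17,270

Sum of floor area: 19,296.
Raw shares: Unit 4B 7,128/19,296 × $89,950 = 33,227.80; Unit 2C 5,954/19,296 × $89,950 = 27,755.09; Unit G1 2,510/19,296 × $89,950 = 11,700.59; Unit 1B 3,704/19,296 × $89,950 = 17,266.52.
After rounding ($10): Unit 4B $33,230; Unit 2C $27,760; Unit G1 $11,700; Unit 1B $17,270. Sum = $89,960.
Difference $89,950 − $89,960 = −$10 applied to largest floor area (Unit 4B): Unit 4B becomes $33,220.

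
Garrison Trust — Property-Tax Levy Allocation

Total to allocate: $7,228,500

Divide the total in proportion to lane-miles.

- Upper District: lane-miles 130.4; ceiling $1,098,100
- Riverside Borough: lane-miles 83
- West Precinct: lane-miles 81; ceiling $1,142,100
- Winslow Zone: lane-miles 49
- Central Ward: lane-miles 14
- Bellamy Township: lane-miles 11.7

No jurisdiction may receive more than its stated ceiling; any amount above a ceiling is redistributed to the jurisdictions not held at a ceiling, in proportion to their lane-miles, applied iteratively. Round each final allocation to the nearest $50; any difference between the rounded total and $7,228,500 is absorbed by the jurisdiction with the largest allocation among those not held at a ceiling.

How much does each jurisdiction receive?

Total lane-miles = 369.1.
Unconstrained shares: Upper District 2,553,769.71; Riverside Borough 1,625,482.25; West Precinct 1,586,314.01; Winslow Zone 959,622.05; Central Ward 274,177.73; Bellamy Township 229,134.25.
Capped: Upper District ($1,098,100), West Precinct ($1,142,100); remaining pool $4,988,300 reallocated over remaining lane-miles 157.7.
Redistributed shares: Riverside Borough 2,625,421.05 → $2,625,400; Winslow Zone 1,549,947.37 → $1,549,950; Central Ward 442,842.11 → $442,850; Bellamy Township 370,089.47 → $370,100.

Upper District: $1,098,100 · Riverside Borough: $2,625,400 · West Precinct: $1,142,100 · Winslow Zone: $1,549,950 · Central Ward: $442,850 · Bellamy Township: $370,100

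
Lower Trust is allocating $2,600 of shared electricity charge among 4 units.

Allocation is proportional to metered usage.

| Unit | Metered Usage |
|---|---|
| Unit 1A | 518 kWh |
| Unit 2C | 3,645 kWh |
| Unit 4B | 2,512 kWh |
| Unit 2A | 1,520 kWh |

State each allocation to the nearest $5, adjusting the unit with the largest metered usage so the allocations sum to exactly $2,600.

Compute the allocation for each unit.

Unit 1A: $165; Unit 2C: $1,160; Unit 4B: $795; Unit 2A: $480

Metered usage total: 8,195.
Unrounded shares: Unit 1A 518/8,195 × $2,600 = 164.34; Unit 2C 3,645/8,195 × $2,600 = 1,156.44; Unit 4B 2,512/8,195 × $2,600 = 796.97; Unit 2A 1,520/8,195 × $2,600 = 482.25.
After rounding ($5): Unit 1A $165; Unit 2C $1,155; Unit 4B $795; Unit 2A $480. Sum = $2,595.
Difference $2,600 − $2,595 = +$5 applied to largest metered usage (Unit 2C): Unit 2C becomes $1,160.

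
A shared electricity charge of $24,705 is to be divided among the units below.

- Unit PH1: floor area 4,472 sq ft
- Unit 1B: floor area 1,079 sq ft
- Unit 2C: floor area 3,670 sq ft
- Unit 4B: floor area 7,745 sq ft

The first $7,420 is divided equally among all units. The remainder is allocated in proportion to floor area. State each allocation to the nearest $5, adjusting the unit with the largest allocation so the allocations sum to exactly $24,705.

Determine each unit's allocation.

Unit PH1: $6,410 | Unit 1B: $2,955 | Unit 2C: $5,595 | Unit 4B: $9,745

First tranche $7,420 split equally: $1,855 each.
Remainder $17,285 by floor area (total 16,966): Unit PH1 4,556.08 → $4,555; Unit 1B 1,099.29 → $1,100; Unit 2C 3,739.00 → $3,740; Unit 4B 7,890.62 → $7,890.
Totals: Unit PH1 $1,855 + $4,555 = $6,410; Unit 1B $1,855 + $1,100 = $2,955; Unit 2C $1,855 + $3,740 = $5,595; Unit 4B $1,855 + $7,890 = $9,745.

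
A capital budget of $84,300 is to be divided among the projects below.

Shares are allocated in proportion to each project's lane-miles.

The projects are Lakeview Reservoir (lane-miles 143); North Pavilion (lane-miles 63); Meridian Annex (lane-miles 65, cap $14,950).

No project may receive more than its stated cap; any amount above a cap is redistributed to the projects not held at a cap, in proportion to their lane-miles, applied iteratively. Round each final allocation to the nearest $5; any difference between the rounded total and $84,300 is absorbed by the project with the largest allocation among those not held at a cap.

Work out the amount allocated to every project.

Sum of lane-miles: 271.
Unconstrained shares: Lakeview Reservoir 44,483.03; North Pavilion 19,597.42; Meridian Annex 20,219.56.
Held at cap: Meridian Annex ($14,950); balance $69,350 reallocated over remaining lane-miles 206.
Remaining shares: Lakeview Reservoir 48,141.02 → $48,140; North Pavilion 21,208.98 → $21,210.

Lakeview Reservoir: $48,140 | North Pavilion: $21,210 | Meridian Annex: $14,950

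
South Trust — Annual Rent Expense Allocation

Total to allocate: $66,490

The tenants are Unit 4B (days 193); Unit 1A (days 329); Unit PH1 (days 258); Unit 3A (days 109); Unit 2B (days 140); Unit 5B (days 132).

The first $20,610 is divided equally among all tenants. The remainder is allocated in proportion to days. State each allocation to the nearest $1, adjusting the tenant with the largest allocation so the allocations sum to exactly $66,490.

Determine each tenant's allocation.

Unit 4B: $11,062 | Unit 1A: $16,437 | Unit PH1: $13,631 | Unit 3A: $7,742 | Unit 2B: $8,967 | Unit 5B: $8,651

First tranche $20,610 split equally: $3,435 each.
Remainder $45,880 by days (total 1,161): Unit 4B 7,626.91 → $7,627; Unit 1A 13,001.31 → $13,001; Unit PH1 10,195.56 → $10,196; Unit 3A 4,307.42 → $4,307; Unit 2B 5,532.47 → $5,532; Unit 5B 5,216.33 → $5,216.
Rounding difference +$1 on remainder applied to Unit 1A.
Totals: Unit 4B $3,435 + $7,627 = $11,062; Unit 1A $3,435 + $13,002 = $16,437; Unit PH1 $3,435 + $10,196 = $13,631; Unit 3A $3,435 + $4,307 = $7,742; Unit 2B $3,435 + $5,532 = $8,967; Unit 5B $3,435 + $5,216 = $8,651.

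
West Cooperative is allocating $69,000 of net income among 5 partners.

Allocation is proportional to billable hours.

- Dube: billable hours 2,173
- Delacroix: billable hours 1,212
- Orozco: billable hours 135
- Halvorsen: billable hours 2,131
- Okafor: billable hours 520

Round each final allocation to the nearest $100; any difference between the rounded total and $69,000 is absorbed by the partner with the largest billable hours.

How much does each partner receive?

Total billable hours = 2,173 + 1,212 + 135 + 2,131 + 520 = 6,171.
Unrounded shares: Dube 24,297.03; Delacroix 13,551.77; Orozco 1,509.48; Halvorsen 23,827.42; Okafor 5,814.29.
After rounding ($100): Dube $24,300; Delacroix $13,600; Orozco $1,500; Halvorsen $23,800; Okafor $5,800. Sum = $69,000.
No rounding difference to absorb.

Dube: $24,300; Delacroix: $13,600; Orozco: $1,500; Halvorsen: $23,800; Okafor: $5,800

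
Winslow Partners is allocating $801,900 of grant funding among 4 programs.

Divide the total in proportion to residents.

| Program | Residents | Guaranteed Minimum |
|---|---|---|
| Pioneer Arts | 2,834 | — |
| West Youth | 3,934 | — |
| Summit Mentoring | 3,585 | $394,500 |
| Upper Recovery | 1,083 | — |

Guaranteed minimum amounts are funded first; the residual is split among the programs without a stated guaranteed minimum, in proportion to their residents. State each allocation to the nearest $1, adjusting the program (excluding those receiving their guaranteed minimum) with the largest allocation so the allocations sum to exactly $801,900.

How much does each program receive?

Fund the minimums — Summit Mentoring $394,500. Remaining pool $407,400.
Remaining pool split over remaining residents 7,851: Pioneer Arts 147,060.45 → $147,060; West Youth 204,141.08 → $204,141; Upper Recovery 56,198.47 → $56,198.
Rounding difference +$1 applied to West Youth → $204,142.

Pioneer Arts: $147,060 · West Youth: $204,142 · Summit Mentoring: $394,500 · Upper Recovery: $56,198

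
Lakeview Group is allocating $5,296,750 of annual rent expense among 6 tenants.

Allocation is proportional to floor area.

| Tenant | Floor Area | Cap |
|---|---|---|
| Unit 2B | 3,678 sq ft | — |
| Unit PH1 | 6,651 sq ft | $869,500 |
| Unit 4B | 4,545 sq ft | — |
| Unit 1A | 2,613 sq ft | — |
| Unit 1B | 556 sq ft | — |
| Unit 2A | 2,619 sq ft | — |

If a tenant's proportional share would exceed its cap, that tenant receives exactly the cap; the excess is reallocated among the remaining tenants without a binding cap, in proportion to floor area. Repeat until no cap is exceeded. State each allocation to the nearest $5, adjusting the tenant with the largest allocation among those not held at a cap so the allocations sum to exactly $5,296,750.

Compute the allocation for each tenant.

Floor area total: 20,662.
Unconstrained shares: Unit 2B 942,863.54; Unit PH1 1,704,998.75; Unit 4B 1,165,120.93; Unit 1A 669,848.41; Unit 1B 142,531.85; Unit 2A 671,386.52.
Held at cap: Unit PH1 ($869,500); residual $4,427,250 reallocated over remaining floor area 14,011.
Remaining shares: Unit 2B 1,162,188.67 → $1,162,190; Unit 4B 1,436,146.69 → $1,436,145; Unit 1A 825,665.85 → $825,665; Unit 1B 175,687.03 → $175,685; Unit 2A 827,561.76 → $827,560.
Rounding difference +$5 applied to Unit 4B → $1,436,150.

Unit 2B: $1,162,190 | Unit PH1: $869,500 | Unit 4B: $1,436,150 | Unit 1A: $825,665 | Unit 1B: $175,685 | Unit 2A: $827,560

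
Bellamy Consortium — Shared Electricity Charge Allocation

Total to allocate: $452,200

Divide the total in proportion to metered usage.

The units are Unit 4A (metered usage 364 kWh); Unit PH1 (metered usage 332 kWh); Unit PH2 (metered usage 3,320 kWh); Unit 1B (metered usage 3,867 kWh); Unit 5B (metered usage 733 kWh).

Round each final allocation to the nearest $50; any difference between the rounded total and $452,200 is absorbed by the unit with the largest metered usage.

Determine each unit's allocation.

Sum of metered usage: 364 + 332 + 3,320 + 3,867 + 733 = 8,616.
Proportional shares: Unit 4A 19,104.09; Unit PH1 17,424.61; Unit PH2 174,246.05; Unit 1B 202,954.67; Unit 5B 38,470.59.
At nearest $50: Unit 4A $19,100; Unit PH1 $17,400; Unit PH2 $174,250; Unit 1B $202,950; Unit 5B $38,450. Sum = $452,150.
Difference $452,200 − $452,150 = +$50 applied to largest metered usage (Unit 1B): Unit 1B becomes $203,000.

Unit 4A: $19,100; Unit PH1: $17,400; Unit PH2: $174,250; Unit 1B: $203,000; Unit 5B: $38,450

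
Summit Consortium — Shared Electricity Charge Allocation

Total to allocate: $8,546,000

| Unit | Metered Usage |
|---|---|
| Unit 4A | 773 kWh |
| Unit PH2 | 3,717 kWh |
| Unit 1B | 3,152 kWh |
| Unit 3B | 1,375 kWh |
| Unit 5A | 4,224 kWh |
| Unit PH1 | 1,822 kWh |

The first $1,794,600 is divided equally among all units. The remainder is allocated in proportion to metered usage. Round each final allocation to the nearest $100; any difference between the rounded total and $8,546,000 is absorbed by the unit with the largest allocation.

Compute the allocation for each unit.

Equal tier: $1,794,600 ÷ 6 = $299,100 apiece.
Remainder $6,751,400 by metered usage (total 15,063): Unit 4A 346,466.99 → $346,500; Unit PH2 1,665,999.72 → $1,666,000; Unit 1B 1,412,760.59 → $1,412,800; Unit 3B 616,289.92 → $616,300; Unit 5A 1,893,242.62 → $1,893,200; Unit PH1 816,640.16 → $816,600.
Totals: Unit 4A $299,100 + $346,500 = $645,600; Unit PH2 $299,100 + $1,666,000 = $1,965,100; Unit 1B $299,100 + $1,412,800 = $1,711,900; Unit 3B $299,100 + $616,300 = $915,400; Unit 5A $299,100 + $1,893,200 = $2,192,300; Unit PH1 $299,100 + $816,600 = $1,115,700.

Unit 4A: $645,600 · Unit PH2: $1,965,100 · Unit 1B: $1,711,900 · Unit 3B: $915,400 · Unit 5A: $2,192,300 · Unit PH1: $1,115,700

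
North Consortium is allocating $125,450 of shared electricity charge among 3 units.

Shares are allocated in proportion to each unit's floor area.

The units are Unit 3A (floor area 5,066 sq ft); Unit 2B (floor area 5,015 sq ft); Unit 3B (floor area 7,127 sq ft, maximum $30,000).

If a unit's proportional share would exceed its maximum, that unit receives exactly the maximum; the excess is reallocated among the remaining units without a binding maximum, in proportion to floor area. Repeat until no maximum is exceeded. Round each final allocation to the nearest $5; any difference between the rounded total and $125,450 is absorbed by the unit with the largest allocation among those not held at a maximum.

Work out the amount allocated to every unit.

Floor area total: 17,208.
Unconstrained shares: Unit 3A 36,932.22; Unit 2B 36,560.42; Unit 3B 51,957.35.
Capped: Unit 3B ($30,000); balance $95,450 reallocated over remaining floor area 10,081.
Redistributed shares: Unit 3A 47,966.44 → $47,965; Unit 2B 47,483.56 → $47,485.

Unit 3A: $47,965 | Unit 2B: $47,485 | Unit 3B: $30,000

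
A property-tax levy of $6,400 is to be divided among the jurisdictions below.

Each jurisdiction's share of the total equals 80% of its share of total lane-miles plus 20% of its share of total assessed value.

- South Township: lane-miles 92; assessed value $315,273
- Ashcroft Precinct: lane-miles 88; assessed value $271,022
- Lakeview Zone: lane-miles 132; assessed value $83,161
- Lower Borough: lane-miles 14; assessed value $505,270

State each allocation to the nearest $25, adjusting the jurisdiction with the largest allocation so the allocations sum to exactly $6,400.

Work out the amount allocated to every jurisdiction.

South Township: $1,800; Ashcroft Precinct: $1,675; Lakeview Zone: $2,150; Lower Borough: $775

Totals — lane-miles 326, assessed value 1,174,726.
Composite weights (80% lane-miles + 20% assessed value): South Township 0.2794; Ashcroft Precinct 0.2621; Lakeview Zone 0.3381; Lower Borough 0.1204.
Unrounded shares: South Township 1,788.43; Ashcroft Precinct 1,677.40; Lakeview Zone 2,163.74; Lower Borough 770.43.
Rounded to nearest $25: South Township $1,800; Ashcroft Precinct $1,675; Lakeview Zone $2,175; Lower Borough $775. Sum = $6,425.
Difference $6,400 − $6,425 = −$25 applied to largest allocation (Lakeview Zone): Lakeview Zone becomes $2,150.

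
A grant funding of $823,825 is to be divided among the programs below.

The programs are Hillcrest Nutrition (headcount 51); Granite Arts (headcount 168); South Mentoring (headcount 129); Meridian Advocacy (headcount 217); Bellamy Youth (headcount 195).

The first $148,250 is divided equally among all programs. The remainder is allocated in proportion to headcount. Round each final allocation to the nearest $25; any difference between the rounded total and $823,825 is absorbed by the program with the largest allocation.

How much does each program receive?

Hillcrest Nutrition: $74,975 · Granite Arts: $179,000 · South Mentoring: $144,325 · Meridian Advocacy: $222,525 · Bellamy Youth: $203,000

First tranche $148,250 split equally: $29,650 each.
Remainder $675,575 by headcount (total 760): Hillcrest Nutrition 45,334.64 → $45,325; Granite Arts 149,337.63 → $149,350; South Mentoring 114,669.97 → $114,675; Meridian Advocacy 192,894.44 → $192,900; Bellamy Youth 173,338.32 → $173,350.
Rounding difference −$25 on remainder applied to Meridian Advocacy.
Totals: Hillcrest Nutrition $29,650 + $45,325 = $74,975; Granite Arts $29,650 + $149,350 = $179,000; South Mentoring $29,650 + $114,675 = $144,325; Meridian Advocacy $29,650 + $192,875 = $222,525; Bellamy Youth $29,650 + $173,350 = $203,000.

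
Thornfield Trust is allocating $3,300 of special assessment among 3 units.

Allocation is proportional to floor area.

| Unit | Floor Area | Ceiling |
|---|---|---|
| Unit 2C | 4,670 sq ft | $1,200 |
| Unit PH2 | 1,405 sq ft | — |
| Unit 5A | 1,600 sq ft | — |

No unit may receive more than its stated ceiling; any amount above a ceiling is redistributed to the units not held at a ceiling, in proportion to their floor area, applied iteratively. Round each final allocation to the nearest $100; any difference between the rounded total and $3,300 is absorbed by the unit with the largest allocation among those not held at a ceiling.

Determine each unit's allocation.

Floor area total: 7,675.
Unconstrained shares: Unit 2C 2,007.95; Unit PH2 604.10; Unit 5A 687.95.
Held at cap: Unit 2C ($1,200); balance $2,100 reallocated over remaining floor area 3,005.
Shares after redistribution: Unit PH2 981.86 → $1,000; Unit 5A 1,118.14 → $1,100.

Unit 2C: $1,200 · Unit PH2: $1,000 · Unit 5A: $1,100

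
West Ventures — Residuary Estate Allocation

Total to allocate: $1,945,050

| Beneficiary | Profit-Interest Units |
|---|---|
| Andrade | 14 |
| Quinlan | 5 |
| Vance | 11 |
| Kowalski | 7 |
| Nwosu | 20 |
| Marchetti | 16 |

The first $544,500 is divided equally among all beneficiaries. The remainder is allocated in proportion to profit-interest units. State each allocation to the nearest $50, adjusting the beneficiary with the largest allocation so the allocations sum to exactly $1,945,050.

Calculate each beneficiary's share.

First tranche $544,500 split equally: $90,750 each.
Remainder $1,400,550 by profit-interest units (total 73): Andrade 268,598.63 → $268,600; Quinlan 95,928.08 → $95,950; Vance 211,041.78 → $211,050; Kowalski 134,299.32 → $134,300; Nwosu 383,712.33 → $383,700; Marchetti 306,969.86 → $306,950.
Totals: Andrade $90,750 + $268,600 = $359,350; Quinlan $90,750 + $95,950 = $186,700; Vance $90,750 + $211,050 = $301,800; Kowalski $90,750 + $134,300 = $225,050; Nwosu $90,750 + $383,700 = $474,450; Marchetti $90,750 + $306,950 = $397,700.

Andrade: $359,350; Quinlan: $186,700; Vance: $301,800; Kowalski: $225,050; Nwosu: $474,450; Marchetti: $397,700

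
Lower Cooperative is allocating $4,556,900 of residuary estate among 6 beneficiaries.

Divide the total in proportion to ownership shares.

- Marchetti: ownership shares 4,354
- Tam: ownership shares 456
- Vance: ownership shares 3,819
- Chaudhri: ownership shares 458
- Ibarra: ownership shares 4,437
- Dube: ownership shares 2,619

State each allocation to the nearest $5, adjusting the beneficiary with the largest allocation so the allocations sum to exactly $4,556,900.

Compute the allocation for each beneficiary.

Ownership shares total: 16,143.
Pro-rata amounts: Marchetti 4,354/16,143 × $4,556,900 = 1,229,061.67; Tam 456/16,143 × $4,556,900 = 128,721.20; Vance 3,819/16,143 × $4,556,900 = 1,078,040.09; Chaudhri 458/16,143 × $4,556,900 = 129,285.77; Ibarra 4,437/16,143 × $4,556,900 = 1,252,491.19; Dube 2,619/16,143 × $4,556,900 = 739,300.07.
At nearest $5: Marchetti $1,229,060; Tam $128,720; Vance $1,078,040; Chaudhri $129,285; Ibarra $1,252,490; Dube $739,300. Sum = $4,556,895.
Difference $4,556,900 − $4,556,895 = +$5 applied to largest allocation (Ibarra): Ibarra becomes $1,252,495.

Marchetti: $1,229,060 · Tam: $128,720 · Vance: $1,078,040 · Chaudhri: $129,285 · Ibarra: $1,252,495 · Dube: $739,300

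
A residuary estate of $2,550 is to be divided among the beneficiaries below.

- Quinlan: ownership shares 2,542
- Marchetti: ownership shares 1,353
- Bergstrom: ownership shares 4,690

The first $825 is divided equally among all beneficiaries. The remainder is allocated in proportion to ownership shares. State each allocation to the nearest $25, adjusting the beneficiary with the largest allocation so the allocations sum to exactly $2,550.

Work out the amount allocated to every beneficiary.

$825 shared equally gives $275 per beneficiary.
Remainder $1,725 by ownership shares (total 8,585): Quinlan 510.77 → $500; Marchetti 271.86 → $275; Bergstrom 942.37 → $950.
Totals: Quinlan $275 + $500 = $775; Marchetti $275 + $275 = $550; Bergstrom $275 + $950 = $1,225.

Quinlan: $775 · Marchetti: $550 · Bergstrom: $1,225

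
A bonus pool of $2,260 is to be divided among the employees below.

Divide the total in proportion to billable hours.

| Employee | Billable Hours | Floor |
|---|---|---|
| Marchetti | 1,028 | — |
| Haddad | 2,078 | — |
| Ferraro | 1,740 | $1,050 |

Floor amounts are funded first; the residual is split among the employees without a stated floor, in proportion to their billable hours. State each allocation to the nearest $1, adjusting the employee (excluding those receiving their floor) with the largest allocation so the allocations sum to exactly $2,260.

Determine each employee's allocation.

Marchetti: $400 · Haddad: $810 · Ferraro: $1,050

Fund the minimums — Ferraro $1,050. Residual $1,210.
Residual split over remaining billable hours 3,106: Marchetti 400.48 → $400; Haddad 809.52 → $810.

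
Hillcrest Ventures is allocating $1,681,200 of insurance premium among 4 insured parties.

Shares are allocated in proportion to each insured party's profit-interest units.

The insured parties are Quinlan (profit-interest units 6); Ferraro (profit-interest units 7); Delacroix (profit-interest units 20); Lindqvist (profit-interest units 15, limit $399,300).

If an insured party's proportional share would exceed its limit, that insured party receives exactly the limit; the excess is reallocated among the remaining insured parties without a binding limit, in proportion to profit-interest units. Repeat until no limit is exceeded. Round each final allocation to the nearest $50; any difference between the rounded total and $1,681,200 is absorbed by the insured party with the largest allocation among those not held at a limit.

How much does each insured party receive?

Combined profit-interest units = 48.
Pro-rata shares before constraints: Quinlan 210,150.00; Ferraro 245,175.00; Delacroix 700,500.00; Lindqvist 525,375.00.
Cap binds for Lindqvist ($399,300); balance $1,281,900 reallocated over remaining profit-interest units 33.
Shares after redistribution: Quinlan 233,072.73 → $233,050; Ferraro 271,918.18 → $271,900; Delacroix 776,909.09 → $776,900.
Rounding difference +$50 applied to Delacroix → $776,950.

Quinlan: $233,050 | Ferraro: $271,900 | Delacroix: $776,950 | Lindqvist: $399,300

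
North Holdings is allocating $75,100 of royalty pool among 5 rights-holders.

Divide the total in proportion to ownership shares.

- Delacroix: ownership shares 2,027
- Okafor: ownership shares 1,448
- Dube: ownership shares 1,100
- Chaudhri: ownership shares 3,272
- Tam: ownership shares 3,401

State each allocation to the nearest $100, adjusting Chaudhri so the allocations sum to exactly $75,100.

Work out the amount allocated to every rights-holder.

Total ownership shares = 11,248.
Proportional shares: Delacroix 2,027/11,248 × $75,100 = 13,533.76; Okafor 1,448/11,248 × $75,100 = 9,667.92; Dube 1,100/11,248 × $75,100 = 7,344.42; Chaudhri 3,272/11,248 × $75,100 = 21,846.30; Tam 3,401/11,248 × $75,100 = 22,707.60.
After rounding ($100): Delacroix $13,500; Okafor $9,700; Dube $7,300; Chaudhri $21,800; Tam $22,700. Sum = $75,000.
Difference $75,100 − $75,000 = +$100 applied to Chaudhri: Chaudhri becomes $21,900.

Delacroix: $13,500 | Okafor: $9,700 | Dube: $7,300 | Chaudhri: $21,900 | Tam: $22,700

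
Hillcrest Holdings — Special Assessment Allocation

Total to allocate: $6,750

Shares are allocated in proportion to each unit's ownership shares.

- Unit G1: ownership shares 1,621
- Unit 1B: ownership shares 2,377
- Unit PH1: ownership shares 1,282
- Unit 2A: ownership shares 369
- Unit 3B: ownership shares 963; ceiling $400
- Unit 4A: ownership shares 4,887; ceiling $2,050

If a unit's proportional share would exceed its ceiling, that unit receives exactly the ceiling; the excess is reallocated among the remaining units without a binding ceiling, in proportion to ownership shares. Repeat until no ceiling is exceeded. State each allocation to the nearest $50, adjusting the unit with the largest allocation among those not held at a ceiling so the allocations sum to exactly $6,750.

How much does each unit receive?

Combined ownership shares = 11,499.
Proportional shares (ignoring caps): Unit G1 951.54; Unit 1B 1,395.32; Unit PH1 752.54; Unit 2A 216.61; Unit 3B 565.29; Unit 4A 2,868.71.
Cap binds for Unit 3B ($400), Unit 4A ($2,050); remaining pool $4,300 reallocated over remaining ownership shares 5,649.
Shares after redistribution: Unit G1 1,233.90 → $1,250; Unit 1B 1,809.36 → $1,800; Unit PH1 975.85 → $1,000; Unit 2A 280.88 → $300.
Rounding difference −$50 applied to Unit 1B → $1,750.

Unit G1: $1,250; Unit 1B: $1,750; Unit PH1: $1,000; Unit 2A: $300; Unit 3B: $400; Unit 4A: $2,050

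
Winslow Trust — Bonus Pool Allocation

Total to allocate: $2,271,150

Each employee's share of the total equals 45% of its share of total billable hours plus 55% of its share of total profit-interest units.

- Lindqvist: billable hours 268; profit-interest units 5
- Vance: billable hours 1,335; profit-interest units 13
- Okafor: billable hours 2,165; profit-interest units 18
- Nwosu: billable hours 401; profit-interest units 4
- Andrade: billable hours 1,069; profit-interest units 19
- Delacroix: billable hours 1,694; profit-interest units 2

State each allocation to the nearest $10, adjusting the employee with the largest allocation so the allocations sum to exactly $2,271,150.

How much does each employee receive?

Totals — billable hours 6,932, profit-interest units 61.
Composite weights (45% billable hours + 55% profit-interest units): Lindqvist 0.0625; Vance 0.2039; Okafor 0.3028; Nwosu 0.0621; Andrade 0.2407; Delacroix 0.1280.
Unrounded shares: Lindqvist 141,900.42; Vance 463,033.92; Okafor 687,792.65; Nwosu 141,031.65; Andrade 546,681.78; Delacroix 290,709.58.
At nearest $10: Lindqvist $141,900; Vance $463,030; Okafor $687,790; Nwosu $141,030; Andrade $546,680; Delacroix $290,710. Sum = $2,271,140.
Difference $2,271,150 − $2,271,140 = +$10 applied to largest allocation (Okafor): Okafor becomes $687,800.

Lindqvist: $141,900 | Vance: $463,030 | Okafor: $687,800 | Nwosu: $141,030 | Andrade: $546,680 | Delacroix: $290,710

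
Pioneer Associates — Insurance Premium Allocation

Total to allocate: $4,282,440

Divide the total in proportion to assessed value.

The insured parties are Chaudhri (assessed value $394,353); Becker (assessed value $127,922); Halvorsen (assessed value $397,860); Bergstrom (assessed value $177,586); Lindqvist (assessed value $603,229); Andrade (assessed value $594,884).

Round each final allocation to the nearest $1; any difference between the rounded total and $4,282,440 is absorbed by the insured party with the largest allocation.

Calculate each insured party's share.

Assessed value total: 2,295,834.
Pro-rata amounts: Chaudhri 394,353/2,295,834 × $4,282,440 = 735,590.23; Becker 127,922/2,295,834 × $4,282,440 = 238,614.07; Halvorsen 397,860/2,295,834 × $4,282,440 = 742,131.87; Bergstrom 177,586/2,295,834 × $4,282,440 = 331,252.78; Lindqvist 603,229/2,295,834 × $4,282,440 = 1,125,208.53; Andrade 594,884/2,295,834 × $4,282,440 = 1,109,642.53.
After rounding ($1): Chaudhri $735,590; Becker $238,614; Halvorsen $742,132; Bergstrom $331,253; Lindqvist $1,125,209; Andrade $1,109,643. Sum = $4,282,441.
Difference $4,282,440 − $4,282,441 = −$1 applied to largest allocation (Lindqvist): Lindqvist becomes $1,125,208.

Chaudhri: $735,590 · Becker: $238,614 · Halvorsen: $742,132 · Bergstrom: $331,253 · Lindqvist: $1,125,208 · Andrade: $1,109,643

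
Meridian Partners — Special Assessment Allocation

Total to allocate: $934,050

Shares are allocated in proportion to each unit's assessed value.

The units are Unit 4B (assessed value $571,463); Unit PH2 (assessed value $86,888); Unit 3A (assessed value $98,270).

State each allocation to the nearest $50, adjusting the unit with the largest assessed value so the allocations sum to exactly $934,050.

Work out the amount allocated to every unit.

Sum of assessed value: 756,621.
Raw shares: Unit 4B 571,463/756,621 × $934,050 = 705,472.11; Unit PH2 86,888/756,621 × $934,050 = 107,263.39; Unit 3A 98,270/756,621 × $934,050 = 121,314.49.
Rounded to nearest $50: Unit 4B $705,450; Unit PH2 $107,250; Unit 3A $121,300. Sum = $934,000.
Difference $934,050 − $934,000 = +$50 applied to largest assessed value (Unit 4B): Unit 4B becomes $705,500.

Unit 4B: $705,500; Unit PH2: $107,250; Unit 3A: $121,300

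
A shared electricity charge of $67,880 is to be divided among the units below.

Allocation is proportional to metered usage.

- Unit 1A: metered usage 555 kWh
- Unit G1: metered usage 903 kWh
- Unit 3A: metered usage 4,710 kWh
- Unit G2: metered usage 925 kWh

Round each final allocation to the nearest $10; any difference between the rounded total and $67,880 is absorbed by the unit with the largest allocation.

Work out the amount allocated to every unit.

Metered usage total: 7,093.
Raw shares: Unit 1A 555/7,093 × $67,880 = 5,311.35; Unit G1 903/7,093 × $67,880 = 8,641.71; Unit 3A 4,710/7,093 × $67,880 = 45,074.69; Unit G2 925/7,093 × $67,880 = 8,852.25.
Rounded to nearest $10: Unit 1A $5,310; Unit G1 $8,640; Unit 3A $45,070; Unit G2 $8,850. Sum = $67,870.
Difference $67,880 − $67,870 = +$10 applied to largest allocation (Unit 3A): Unit 3A becomes $45,080.

Unit 1A: $5,310 · Unit G1: $8,640 · Unit 3A: $45,080 · Unit G2: $8,850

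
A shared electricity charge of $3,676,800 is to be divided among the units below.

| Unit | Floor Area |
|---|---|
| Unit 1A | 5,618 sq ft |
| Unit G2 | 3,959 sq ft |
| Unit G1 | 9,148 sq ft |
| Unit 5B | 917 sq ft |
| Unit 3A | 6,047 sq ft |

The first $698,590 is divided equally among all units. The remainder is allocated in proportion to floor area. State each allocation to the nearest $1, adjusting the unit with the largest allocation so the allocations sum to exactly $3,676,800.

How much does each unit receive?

Unit 1A: $791,031; Unit G2: $598,698; Unit G1: $1,200,275; Unit 5B: $246,029; Unit 3A: $840,767

Equal tier: $698,590 ÷ 5 = $139,718 apiece.
Remainder $2,978,210 by floor area (total 25,689): Unit 1A 651,313.16 → $651,313; Unit G2 458,979.85 → $458,980; Unit G1 1,060,557.63 → $1,060,558; Unit 5B 106,310.82 → $106,311; Unit 3A 701,048.54 → $701,049.
Rounding difference −$1 on remainder applied to Unit G1.
Totals: Unit 1A $139,718 + $651,313 = $791,031; Unit G2 $139,718 + $458,980 = $598,698; Unit G1 $139,718 + $1,060,557 = $1,200,275; Unit 5B $139,718 + $106,311 = $246,029; Unit 3A $139,718 + $701,049 = $840,767.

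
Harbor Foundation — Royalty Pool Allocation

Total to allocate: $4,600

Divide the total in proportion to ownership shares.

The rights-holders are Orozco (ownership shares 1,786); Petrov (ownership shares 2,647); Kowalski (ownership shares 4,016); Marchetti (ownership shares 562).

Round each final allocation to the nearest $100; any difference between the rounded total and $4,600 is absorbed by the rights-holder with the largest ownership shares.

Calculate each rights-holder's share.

Orozco: $900; Petrov: $1,400; Kowalski: $2,000; Marchetti: $300

Total ownership shares = 1,786 + 2,647 + 4,016 + 562 = 9,011.
Raw shares: Orozco 911.73; Petrov 1,351.26; Kowalski 2,050.12; Marchetti 286.89.
At nearest $100: Orozco $900; Petrov $1,400; Kowalski $2,100; Marchetti $300. Sum = $4,700.
Difference $4,600 − $4,700 = −$100 applied to largest ownership shares (Kowalski): Kowalski becomes $2,000.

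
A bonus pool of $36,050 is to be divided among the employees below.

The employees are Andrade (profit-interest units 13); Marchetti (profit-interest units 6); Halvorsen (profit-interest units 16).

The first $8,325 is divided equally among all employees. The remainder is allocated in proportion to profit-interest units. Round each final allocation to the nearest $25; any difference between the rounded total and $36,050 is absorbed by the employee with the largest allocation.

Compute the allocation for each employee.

Andrade: $13,075; Marchetti: $7,525; Halvorsen: $15,450

$8,325 shared equally gives $2,775 per employee.
Remainder $27,725 by profit-interest units (total 35): Andrade 10,297.86 → $10,300; Marchetti 4,752.86 → $4,750; Halvorsen 12,674.29 → $12,675.
Totals: Andrade $2,775 + $10,300 = $13,075; Marchetti $2,775 + $4,750 = $7,525; Halvorsen $2,775 + $12,675 = $15,450.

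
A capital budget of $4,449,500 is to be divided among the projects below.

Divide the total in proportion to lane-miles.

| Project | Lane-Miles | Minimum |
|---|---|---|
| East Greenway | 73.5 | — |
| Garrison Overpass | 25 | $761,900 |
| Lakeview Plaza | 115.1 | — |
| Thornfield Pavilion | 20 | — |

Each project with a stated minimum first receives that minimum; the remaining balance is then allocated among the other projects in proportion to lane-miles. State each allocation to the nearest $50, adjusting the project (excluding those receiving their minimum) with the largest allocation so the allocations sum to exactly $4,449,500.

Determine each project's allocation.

East Greenway: $1,299,300 · Garrison Overpass: $761,900 · Lakeview Plaza: $2,034,750 · Thornfield Pavilion: $353,550

Fund the minimums — Garrison Overpass $761,900. Balance $3,687,600.
Balance split over remaining lane-miles 208.6: East Greenway 1,299,322.15 → $1,299,300; Lakeview Plaza 2,034,720.81 → $2,034,700; Thornfield Pavilion 353,557.05 → $353,550.
Rounding difference +$50 applied to Lakeview Plaza → $2,034,750.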